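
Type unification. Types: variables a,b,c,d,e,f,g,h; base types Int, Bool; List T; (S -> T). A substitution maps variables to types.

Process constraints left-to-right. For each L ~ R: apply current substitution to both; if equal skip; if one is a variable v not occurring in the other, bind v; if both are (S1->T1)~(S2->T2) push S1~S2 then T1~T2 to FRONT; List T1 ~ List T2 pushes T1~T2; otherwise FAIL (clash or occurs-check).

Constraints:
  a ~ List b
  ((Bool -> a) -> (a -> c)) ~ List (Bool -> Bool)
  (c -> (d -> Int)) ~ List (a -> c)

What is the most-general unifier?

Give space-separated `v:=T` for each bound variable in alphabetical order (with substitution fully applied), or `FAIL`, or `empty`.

Answer: FAIL

Derivation:
step 1: unify a ~ List b  [subst: {-} | 2 pending]
  bind a := List b
step 2: unify ((Bool -> List b) -> (List b -> c)) ~ List (Bool -> Bool)  [subst: {a:=List b} | 1 pending]
  clash: ((Bool -> List b) -> (List b -> c)) vs List (Bool -> Bool)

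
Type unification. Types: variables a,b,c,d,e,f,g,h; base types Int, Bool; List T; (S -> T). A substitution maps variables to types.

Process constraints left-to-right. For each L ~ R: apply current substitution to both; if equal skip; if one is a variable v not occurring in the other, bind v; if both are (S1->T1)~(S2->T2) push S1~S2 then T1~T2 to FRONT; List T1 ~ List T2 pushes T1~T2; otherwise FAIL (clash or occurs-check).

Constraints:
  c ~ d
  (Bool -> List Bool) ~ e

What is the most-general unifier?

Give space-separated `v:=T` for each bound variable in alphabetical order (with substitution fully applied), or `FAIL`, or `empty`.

Answer: c:=d e:=(Bool -> List Bool)

Derivation:
step 1: unify c ~ d  [subst: {-} | 1 pending]
  bind c := d
step 2: unify (Bool -> List Bool) ~ e  [subst: {c:=d} | 0 pending]
  bind e := (Bool -> List Bool)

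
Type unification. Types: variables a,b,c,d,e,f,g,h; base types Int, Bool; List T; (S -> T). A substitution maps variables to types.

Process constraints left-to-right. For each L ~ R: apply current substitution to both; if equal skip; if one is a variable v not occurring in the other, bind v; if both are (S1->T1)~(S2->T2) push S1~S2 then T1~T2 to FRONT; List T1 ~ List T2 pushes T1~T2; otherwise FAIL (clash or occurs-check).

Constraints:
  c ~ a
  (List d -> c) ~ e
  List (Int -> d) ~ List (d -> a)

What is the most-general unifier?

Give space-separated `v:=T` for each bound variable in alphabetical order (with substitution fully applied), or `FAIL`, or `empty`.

step 1: unify c ~ a  [subst: {-} | 2 pending]
  bind c := a
step 2: unify (List d -> a) ~ e  [subst: {c:=a} | 1 pending]
  bind e := (List d -> a)
step 3: unify List (Int -> d) ~ List (d -> a)  [subst: {c:=a, e:=(List d -> a)} | 0 pending]
  -> decompose List: push (Int -> d)~(d -> a)
step 4: unify (Int -> d) ~ (d -> a)  [subst: {c:=a, e:=(List d -> a)} | 0 pending]
  -> decompose arrow: push Int~d, d~a
step 5: unify Int ~ d  [subst: {c:=a, e:=(List d -> a)} | 1 pending]
  bind d := Int
step 6: unify Int ~ a  [subst: {c:=a, e:=(List d -> a), d:=Int} | 0 pending]
  bind a := Int

Answer: a:=Int c:=Int d:=Int e:=(List Int -> Int)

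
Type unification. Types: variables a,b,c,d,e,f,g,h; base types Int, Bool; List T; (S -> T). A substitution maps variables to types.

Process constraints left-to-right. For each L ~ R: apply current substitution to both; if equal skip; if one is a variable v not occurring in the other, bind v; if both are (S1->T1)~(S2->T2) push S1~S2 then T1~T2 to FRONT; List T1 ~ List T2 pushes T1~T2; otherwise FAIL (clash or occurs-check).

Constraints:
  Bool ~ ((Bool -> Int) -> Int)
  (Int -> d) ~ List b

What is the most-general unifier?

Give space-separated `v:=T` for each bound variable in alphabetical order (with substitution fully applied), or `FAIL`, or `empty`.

Answer: FAIL

Derivation:
step 1: unify Bool ~ ((Bool -> Int) -> Int)  [subst: {-} | 1 pending]
  clash: Bool vs ((Bool -> Int) -> Int)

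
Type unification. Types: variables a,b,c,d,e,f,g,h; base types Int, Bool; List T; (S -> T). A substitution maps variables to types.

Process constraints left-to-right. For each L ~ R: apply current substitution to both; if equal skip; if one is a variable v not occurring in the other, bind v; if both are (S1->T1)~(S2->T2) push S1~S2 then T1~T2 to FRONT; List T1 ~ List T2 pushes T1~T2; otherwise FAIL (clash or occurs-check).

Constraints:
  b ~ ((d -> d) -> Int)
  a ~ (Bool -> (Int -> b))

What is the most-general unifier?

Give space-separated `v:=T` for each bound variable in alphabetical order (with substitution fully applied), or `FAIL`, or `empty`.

Answer: a:=(Bool -> (Int -> ((d -> d) -> Int))) b:=((d -> d) -> Int)

Derivation:
step 1: unify b ~ ((d -> d) -> Int)  [subst: {-} | 1 pending]
  bind b := ((d -> d) -> Int)
step 2: unify a ~ (Bool -> (Int -> ((d -> d) -> Int)))  [subst: {b:=((d -> d) -> Int)} | 0 pending]
  bind a := (Bool -> (Int -> ((d -> d) -> Int)))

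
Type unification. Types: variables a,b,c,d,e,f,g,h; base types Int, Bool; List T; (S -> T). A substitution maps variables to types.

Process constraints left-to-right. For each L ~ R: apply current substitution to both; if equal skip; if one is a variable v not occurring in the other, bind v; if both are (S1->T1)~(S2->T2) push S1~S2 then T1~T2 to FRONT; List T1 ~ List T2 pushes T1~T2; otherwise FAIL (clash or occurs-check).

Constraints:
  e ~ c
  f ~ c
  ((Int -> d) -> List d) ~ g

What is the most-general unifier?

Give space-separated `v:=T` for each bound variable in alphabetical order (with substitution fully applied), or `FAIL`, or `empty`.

step 1: unify e ~ c  [subst: {-} | 2 pending]
  bind e := c
step 2: unify f ~ c  [subst: {e:=c} | 1 pending]
  bind f := c
step 3: unify ((Int -> d) -> List d) ~ g  [subst: {e:=c, f:=c} | 0 pending]
  bind g := ((Int -> d) -> List d)

Answer: e:=c f:=c g:=((Int -> d) -> List d)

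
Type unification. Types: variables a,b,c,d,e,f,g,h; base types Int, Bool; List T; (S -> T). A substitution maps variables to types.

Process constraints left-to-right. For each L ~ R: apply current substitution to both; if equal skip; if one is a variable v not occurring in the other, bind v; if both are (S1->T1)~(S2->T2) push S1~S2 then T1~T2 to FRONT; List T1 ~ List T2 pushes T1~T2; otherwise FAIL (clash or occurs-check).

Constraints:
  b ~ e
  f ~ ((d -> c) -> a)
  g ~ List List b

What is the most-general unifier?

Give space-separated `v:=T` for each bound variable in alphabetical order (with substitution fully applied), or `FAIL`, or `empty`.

step 1: unify b ~ e  [subst: {-} | 2 pending]
  bind b := e
step 2: unify f ~ ((d -> c) -> a)  [subst: {b:=e} | 1 pending]
  bind f := ((d -> c) -> a)
step 3: unify g ~ List List e  [subst: {b:=e, f:=((d -> c) -> a)} | 0 pending]
  bind g := List List e

Answer: b:=e f:=((d -> c) -> a) g:=List List e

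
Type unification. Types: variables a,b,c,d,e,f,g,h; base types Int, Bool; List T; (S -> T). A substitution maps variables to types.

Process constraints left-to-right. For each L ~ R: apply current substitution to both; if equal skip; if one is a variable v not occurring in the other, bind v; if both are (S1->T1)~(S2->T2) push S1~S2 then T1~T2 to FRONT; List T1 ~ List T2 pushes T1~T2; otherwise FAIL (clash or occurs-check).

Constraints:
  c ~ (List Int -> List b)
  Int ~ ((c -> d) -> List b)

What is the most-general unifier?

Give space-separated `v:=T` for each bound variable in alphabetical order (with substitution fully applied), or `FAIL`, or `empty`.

Answer: FAIL

Derivation:
step 1: unify c ~ (List Int -> List b)  [subst: {-} | 1 pending]
  bind c := (List Int -> List b)
step 2: unify Int ~ (((List Int -> List b) -> d) -> List b)  [subst: {c:=(List Int -> List b)} | 0 pending]
  clash: Int vs (((List Int -> List b) -> d) -> List b)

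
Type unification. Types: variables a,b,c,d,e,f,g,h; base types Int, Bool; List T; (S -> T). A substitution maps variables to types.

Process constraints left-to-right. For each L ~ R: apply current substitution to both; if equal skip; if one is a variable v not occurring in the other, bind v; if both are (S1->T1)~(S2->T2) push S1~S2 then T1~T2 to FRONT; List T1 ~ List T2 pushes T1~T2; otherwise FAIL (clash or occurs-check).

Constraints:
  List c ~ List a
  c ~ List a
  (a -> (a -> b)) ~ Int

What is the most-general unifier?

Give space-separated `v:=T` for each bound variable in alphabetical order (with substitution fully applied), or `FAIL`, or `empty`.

step 1: unify List c ~ List a  [subst: {-} | 2 pending]
  -> decompose List: push c~a
step 2: unify c ~ a  [subst: {-} | 2 pending]
  bind c := a
step 3: unify a ~ List a  [subst: {c:=a} | 1 pending]
  occurs-check fail: a in List a

Answer: FAIL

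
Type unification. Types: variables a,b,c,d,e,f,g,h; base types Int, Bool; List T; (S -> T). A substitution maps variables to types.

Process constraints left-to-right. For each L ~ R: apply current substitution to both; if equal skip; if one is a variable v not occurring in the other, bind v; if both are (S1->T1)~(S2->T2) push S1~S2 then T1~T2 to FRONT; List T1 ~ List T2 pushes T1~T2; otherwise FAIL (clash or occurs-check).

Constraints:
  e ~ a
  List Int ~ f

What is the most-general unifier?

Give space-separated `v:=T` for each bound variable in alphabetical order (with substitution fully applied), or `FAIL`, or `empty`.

step 1: unify e ~ a  [subst: {-} | 1 pending]
  bind e := a
step 2: unify List Int ~ f  [subst: {e:=a} | 0 pending]
  bind f := List Int

Answer: e:=a f:=List Int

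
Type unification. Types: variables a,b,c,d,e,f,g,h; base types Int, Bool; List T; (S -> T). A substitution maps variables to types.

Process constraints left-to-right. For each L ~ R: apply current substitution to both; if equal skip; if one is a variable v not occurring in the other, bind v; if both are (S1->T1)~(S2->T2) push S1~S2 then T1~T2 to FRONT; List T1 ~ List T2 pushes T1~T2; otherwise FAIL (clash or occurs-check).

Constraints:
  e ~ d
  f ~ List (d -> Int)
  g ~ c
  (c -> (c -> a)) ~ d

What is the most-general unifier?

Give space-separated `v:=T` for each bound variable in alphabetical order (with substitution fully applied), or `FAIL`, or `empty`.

step 1: unify e ~ d  [subst: {-} | 3 pending]
  bind e := d
step 2: unify f ~ List (d -> Int)  [subst: {e:=d} | 2 pending]
  bind f := List (d -> Int)
step 3: unify g ~ c  [subst: {e:=d, f:=List (d -> Int)} | 1 pending]
  bind g := c
step 4: unify (c -> (c -> a)) ~ d  [subst: {e:=d, f:=List (d -> Int), g:=c} | 0 pending]
  bind d := (c -> (c -> a))

Answer: d:=(c -> (c -> a)) e:=(c -> (c -> a)) f:=List ((c -> (c -> a)) -> Int) g:=c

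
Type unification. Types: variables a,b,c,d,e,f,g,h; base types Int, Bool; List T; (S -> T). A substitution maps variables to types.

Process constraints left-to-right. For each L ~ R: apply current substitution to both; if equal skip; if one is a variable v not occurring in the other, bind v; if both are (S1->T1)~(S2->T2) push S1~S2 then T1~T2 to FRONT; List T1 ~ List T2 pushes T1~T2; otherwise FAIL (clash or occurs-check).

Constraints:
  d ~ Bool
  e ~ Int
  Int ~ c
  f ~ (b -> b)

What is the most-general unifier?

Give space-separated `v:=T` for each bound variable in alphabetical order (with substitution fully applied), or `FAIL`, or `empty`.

step 1: unify d ~ Bool  [subst: {-} | 3 pending]
  bind d := Bool
step 2: unify e ~ Int  [subst: {d:=Bool} | 2 pending]
  bind e := Int
step 3: unify Int ~ c  [subst: {d:=Bool, e:=Int} | 1 pending]
  bind c := Int
step 4: unify f ~ (b -> b)  [subst: {d:=Bool, e:=Int, c:=Int} | 0 pending]
  bind f := (b -> b)

Answer: c:=Int d:=Bool e:=Int f:=(b -> b)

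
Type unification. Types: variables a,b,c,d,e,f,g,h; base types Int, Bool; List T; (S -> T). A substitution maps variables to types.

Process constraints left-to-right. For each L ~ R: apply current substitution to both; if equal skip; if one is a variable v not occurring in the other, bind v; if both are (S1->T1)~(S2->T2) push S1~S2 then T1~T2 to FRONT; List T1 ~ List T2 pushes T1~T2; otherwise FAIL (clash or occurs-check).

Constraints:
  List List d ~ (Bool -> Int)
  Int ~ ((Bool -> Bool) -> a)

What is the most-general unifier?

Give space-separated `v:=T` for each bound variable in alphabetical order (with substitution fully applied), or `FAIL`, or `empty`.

Answer: FAIL

Derivation:
step 1: unify List List d ~ (Bool -> Int)  [subst: {-} | 1 pending]
  clash: List List d vs (Bool -> Int)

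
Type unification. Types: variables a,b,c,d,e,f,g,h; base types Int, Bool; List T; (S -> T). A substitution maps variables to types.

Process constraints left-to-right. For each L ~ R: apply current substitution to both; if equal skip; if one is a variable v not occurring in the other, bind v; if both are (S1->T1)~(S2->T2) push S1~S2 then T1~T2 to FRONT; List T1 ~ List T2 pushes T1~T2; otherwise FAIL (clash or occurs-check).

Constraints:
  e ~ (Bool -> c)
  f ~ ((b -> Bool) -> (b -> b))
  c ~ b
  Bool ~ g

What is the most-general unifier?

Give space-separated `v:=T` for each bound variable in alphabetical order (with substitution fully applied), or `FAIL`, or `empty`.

Answer: c:=b e:=(Bool -> b) f:=((b -> Bool) -> (b -> b)) g:=Bool

Derivation:
step 1: unify e ~ (Bool -> c)  [subst: {-} | 3 pending]
  bind e := (Bool -> c)
step 2: unify f ~ ((b -> Bool) -> (b -> b))  [subst: {e:=(Bool -> c)} | 2 pending]
  bind f := ((b -> Bool) -> (b -> b))
step 3: unify c ~ b  [subst: {e:=(Bool -> c), f:=((b -> Bool) -> (b -> b))} | 1 pending]
  bind c := b
step 4: unify Bool ~ g  [subst: {e:=(Bool -> c), f:=((b -> Bool) -> (b -> b)), c:=b} | 0 pending]
  bind g := Bool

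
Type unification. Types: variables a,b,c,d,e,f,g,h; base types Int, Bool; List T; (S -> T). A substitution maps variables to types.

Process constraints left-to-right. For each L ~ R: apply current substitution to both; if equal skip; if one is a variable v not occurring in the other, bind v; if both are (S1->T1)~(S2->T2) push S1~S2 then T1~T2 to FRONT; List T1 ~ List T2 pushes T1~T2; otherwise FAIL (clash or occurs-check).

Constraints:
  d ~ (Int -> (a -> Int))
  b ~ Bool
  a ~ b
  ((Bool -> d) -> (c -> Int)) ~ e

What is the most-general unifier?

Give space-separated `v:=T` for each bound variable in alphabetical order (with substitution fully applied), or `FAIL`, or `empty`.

Answer: a:=Bool b:=Bool d:=(Int -> (Bool -> Int)) e:=((Bool -> (Int -> (Bool -> Int))) -> (c -> Int))

Derivation:
step 1: unify d ~ (Int -> (a -> Int))  [subst: {-} | 3 pending]
  bind d := (Int -> (a -> Int))
step 2: unify b ~ Bool  [subst: {d:=(Int -> (a -> Int))} | 2 pending]
  bind b := Bool
step 3: unify a ~ Bool  [subst: {d:=(Int -> (a -> Int)), b:=Bool} | 1 pending]
  bind a := Bool
step 4: unify ((Bool -> (Int -> (Bool -> Int))) -> (c -> Int)) ~ e  [subst: {d:=(Int -> (a -> Int)), b:=Bool, a:=Bool} | 0 pending]
  bind e := ((Bool -> (Int -> (Bool -> Int))) -> (c -> Int))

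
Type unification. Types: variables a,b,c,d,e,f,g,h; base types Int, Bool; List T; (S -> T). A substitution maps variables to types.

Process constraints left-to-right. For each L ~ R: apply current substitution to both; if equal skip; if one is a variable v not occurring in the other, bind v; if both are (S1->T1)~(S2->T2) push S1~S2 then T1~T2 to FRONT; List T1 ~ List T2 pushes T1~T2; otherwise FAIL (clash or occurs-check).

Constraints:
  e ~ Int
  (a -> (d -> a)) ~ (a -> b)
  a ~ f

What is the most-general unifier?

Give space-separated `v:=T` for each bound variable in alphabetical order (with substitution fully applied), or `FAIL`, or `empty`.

Answer: a:=f b:=(d -> f) e:=Int

Derivation:
step 1: unify e ~ Int  [subst: {-} | 2 pending]
  bind e := Int
step 2: unify (a -> (d -> a)) ~ (a -> b)  [subst: {e:=Int} | 1 pending]
  -> decompose arrow: push a~a, (d -> a)~b
step 3: unify a ~ a  [subst: {e:=Int} | 2 pending]
  -> identical, skip
step 4: unify (d -> a) ~ b  [subst: {e:=Int} | 1 pending]
  bind b := (d -> a)
step 5: unify a ~ f  [subst: {e:=Int, b:=(d -> a)} | 0 pending]
  bind a := f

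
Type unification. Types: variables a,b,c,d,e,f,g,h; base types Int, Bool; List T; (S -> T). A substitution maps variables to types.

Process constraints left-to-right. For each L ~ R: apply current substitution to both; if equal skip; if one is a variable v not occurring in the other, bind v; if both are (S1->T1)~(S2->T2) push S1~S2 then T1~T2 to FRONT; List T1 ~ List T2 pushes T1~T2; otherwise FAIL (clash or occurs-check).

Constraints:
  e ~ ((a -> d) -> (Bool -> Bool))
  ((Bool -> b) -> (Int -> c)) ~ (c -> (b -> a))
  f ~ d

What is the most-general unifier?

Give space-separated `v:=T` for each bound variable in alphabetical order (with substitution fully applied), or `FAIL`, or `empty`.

step 1: unify e ~ ((a -> d) -> (Bool -> Bool))  [subst: {-} | 2 pending]
  bind e := ((a -> d) -> (Bool -> Bool))
step 2: unify ((Bool -> b) -> (Int -> c)) ~ (c -> (b -> a))  [subst: {e:=((a -> d) -> (Bool -> Bool))} | 1 pending]
  -> decompose arrow: push (Bool -> b)~c, (Int -> c)~(b -> a)
step 3: unify (Bool -> b) ~ c  [subst: {e:=((a -> d) -> (Bool -> Bool))} | 2 pending]
  bind c := (Bool -> b)
step 4: unify (Int -> (Bool -> b)) ~ (b -> a)  [subst: {e:=((a -> d) -> (Bool -> Bool)), c:=(Bool -> b)} | 1 pending]
  -> decompose arrow: push Int~b, (Bool -> b)~a
step 5: unify Int ~ b  [subst: {e:=((a -> d) -> (Bool -> Bool)), c:=(Bool -> b)} | 2 pending]
  bind b := Int
step 6: unify (Bool -> Int) ~ a  [subst: {e:=((a -> d) -> (Bool -> Bool)), c:=(Bool -> b), b:=Int} | 1 pending]
  bind a := (Bool -> Int)
step 7: unify f ~ d  [subst: {e:=((a -> d) -> (Bool -> Bool)), c:=(Bool -> b), b:=Int, a:=(Bool -> Int)} | 0 pending]
  bind f := d

Answer: a:=(Bool -> Int) b:=Int c:=(Bool -> Int) e:=(((Bool -> Int) -> d) -> (Bool -> Bool)) f:=d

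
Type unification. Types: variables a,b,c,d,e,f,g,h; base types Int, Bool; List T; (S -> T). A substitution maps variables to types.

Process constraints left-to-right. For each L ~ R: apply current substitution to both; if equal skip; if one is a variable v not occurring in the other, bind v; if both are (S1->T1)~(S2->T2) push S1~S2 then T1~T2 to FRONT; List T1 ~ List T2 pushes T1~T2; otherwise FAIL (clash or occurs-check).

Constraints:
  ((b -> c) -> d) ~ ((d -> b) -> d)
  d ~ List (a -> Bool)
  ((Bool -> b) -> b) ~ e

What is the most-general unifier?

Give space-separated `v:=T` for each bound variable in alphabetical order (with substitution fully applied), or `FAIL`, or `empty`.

step 1: unify ((b -> c) -> d) ~ ((d -> b) -> d)  [subst: {-} | 2 pending]
  -> decompose arrow: push (b -> c)~(d -> b), d~d
step 2: unify (b -> c) ~ (d -> b)  [subst: {-} | 3 pending]
  -> decompose arrow: push b~d, c~b
step 3: unify b ~ d  [subst: {-} | 4 pending]
  bind b := d
step 4: unify c ~ d  [subst: {b:=d} | 3 pending]
  bind c := d
step 5: unify d ~ d  [subst: {b:=d, c:=d} | 2 pending]
  -> identical, skip
step 6: unify d ~ List (a -> Bool)  [subst: {b:=d, c:=d} | 1 pending]
  bind d := List (a -> Bool)
step 7: unify ((Bool -> List (a -> Bool)) -> List (a -> Bool)) ~ e  [subst: {b:=d, c:=d, d:=List (a -> Bool)} | 0 pending]
  bind e := ((Bool -> List (a -> Bool)) -> List (a -> Bool))

Answer: b:=List (a -> Bool) c:=List (a -> Bool) d:=List (a -> Bool) e:=((Bool -> List (a -> Bool)) -> List (a -> Bool))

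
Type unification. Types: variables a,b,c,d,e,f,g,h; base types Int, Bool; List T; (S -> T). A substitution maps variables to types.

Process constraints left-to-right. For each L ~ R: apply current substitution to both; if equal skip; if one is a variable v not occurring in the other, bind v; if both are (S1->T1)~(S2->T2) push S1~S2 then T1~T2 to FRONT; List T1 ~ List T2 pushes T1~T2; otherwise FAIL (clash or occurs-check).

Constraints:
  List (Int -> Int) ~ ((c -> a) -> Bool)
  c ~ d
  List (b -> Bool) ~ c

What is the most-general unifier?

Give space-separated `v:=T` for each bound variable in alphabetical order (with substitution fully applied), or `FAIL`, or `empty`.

Answer: FAIL

Derivation:
step 1: unify List (Int -> Int) ~ ((c -> a) -> Bool)  [subst: {-} | 2 pending]
  clash: List (Int -> Int) vs ((c -> a) -> Bool)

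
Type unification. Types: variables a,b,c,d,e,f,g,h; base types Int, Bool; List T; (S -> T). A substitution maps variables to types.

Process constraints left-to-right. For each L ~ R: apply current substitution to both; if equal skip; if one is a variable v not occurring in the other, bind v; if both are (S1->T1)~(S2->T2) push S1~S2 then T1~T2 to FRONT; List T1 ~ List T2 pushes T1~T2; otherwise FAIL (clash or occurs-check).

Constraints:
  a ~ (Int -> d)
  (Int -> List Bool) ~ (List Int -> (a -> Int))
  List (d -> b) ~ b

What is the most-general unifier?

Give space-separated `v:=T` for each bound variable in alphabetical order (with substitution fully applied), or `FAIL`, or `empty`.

Answer: FAIL

Derivation:
step 1: unify a ~ (Int -> d)  [subst: {-} | 2 pending]
  bind a := (Int -> d)
step 2: unify (Int -> List Bool) ~ (List Int -> ((Int -> d) -> Int))  [subst: {a:=(Int -> d)} | 1 pending]
  -> decompose arrow: push Int~List Int, List Bool~((Int -> d) -> Int)
step 3: unify Int ~ List Int  [subst: {a:=(Int -> d)} | 2 pending]
  clash: Int vs List Int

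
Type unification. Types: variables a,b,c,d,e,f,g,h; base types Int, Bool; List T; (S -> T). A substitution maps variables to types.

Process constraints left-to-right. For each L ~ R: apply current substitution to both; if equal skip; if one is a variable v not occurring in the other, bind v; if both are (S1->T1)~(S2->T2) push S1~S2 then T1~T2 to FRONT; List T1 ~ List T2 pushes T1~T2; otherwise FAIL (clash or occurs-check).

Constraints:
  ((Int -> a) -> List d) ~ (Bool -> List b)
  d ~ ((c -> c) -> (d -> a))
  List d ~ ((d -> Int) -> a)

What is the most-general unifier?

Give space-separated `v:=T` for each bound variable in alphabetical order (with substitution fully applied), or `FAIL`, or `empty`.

step 1: unify ((Int -> a) -> List d) ~ (Bool -> List b)  [subst: {-} | 2 pending]
  -> decompose arrow: push (Int -> a)~Bool, List d~List b
step 2: unify (Int -> a) ~ Bool  [subst: {-} | 3 pending]
  clash: (Int -> a) vs Bool

Answer: FAIL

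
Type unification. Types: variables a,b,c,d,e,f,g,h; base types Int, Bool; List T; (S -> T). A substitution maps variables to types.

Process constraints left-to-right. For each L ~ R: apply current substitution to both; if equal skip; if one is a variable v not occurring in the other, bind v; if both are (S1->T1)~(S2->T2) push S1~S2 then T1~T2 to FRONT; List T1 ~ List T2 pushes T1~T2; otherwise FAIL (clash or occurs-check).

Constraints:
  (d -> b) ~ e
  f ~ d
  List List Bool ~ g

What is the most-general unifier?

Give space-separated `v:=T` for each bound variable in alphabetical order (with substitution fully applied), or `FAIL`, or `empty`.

Answer: e:=(d -> b) f:=d g:=List List Bool

Derivation:
step 1: unify (d -> b) ~ e  [subst: {-} | 2 pending]
  bind e := (d -> b)
step 2: unify f ~ d  [subst: {e:=(d -> b)} | 1 pending]
  bind f := d
step 3: unify List List Bool ~ g  [subst: {e:=(d -> b), f:=d} | 0 pending]
  bind g := List List Bool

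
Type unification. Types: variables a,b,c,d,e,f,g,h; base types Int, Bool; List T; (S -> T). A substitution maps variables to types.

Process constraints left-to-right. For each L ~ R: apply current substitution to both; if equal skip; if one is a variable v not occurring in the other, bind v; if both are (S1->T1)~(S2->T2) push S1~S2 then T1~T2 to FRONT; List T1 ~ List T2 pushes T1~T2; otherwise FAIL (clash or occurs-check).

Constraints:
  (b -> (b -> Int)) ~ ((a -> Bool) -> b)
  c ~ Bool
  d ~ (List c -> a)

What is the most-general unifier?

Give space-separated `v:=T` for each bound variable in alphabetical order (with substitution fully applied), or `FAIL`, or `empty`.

step 1: unify (b -> (b -> Int)) ~ ((a -> Bool) -> b)  [subst: {-} | 2 pending]
  -> decompose arrow: push b~(a -> Bool), (b -> Int)~b
step 2: unify b ~ (a -> Bool)  [subst: {-} | 3 pending]
  bind b := (a -> Bool)
step 3: unify ((a -> Bool) -> Int) ~ (a -> Bool)  [subst: {b:=(a -> Bool)} | 2 pending]
  -> decompose arrow: push (a -> Bool)~a, Int~Bool
step 4: unify (a -> Bool) ~ a  [subst: {b:=(a -> Bool)} | 3 pending]
  occurs-check fail

Answer: FAIL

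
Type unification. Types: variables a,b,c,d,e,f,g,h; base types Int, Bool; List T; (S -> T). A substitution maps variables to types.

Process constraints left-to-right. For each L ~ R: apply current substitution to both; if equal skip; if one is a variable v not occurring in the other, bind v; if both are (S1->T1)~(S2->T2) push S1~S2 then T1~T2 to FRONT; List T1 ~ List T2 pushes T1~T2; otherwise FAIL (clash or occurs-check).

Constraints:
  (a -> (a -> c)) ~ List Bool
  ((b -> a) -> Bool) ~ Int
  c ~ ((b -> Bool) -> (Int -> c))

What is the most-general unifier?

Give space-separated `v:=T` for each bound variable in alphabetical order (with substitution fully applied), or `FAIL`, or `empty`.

step 1: unify (a -> (a -> c)) ~ List Bool  [subst: {-} | 2 pending]
  clash: (a -> (a -> c)) vs List Bool

Answer: FAIL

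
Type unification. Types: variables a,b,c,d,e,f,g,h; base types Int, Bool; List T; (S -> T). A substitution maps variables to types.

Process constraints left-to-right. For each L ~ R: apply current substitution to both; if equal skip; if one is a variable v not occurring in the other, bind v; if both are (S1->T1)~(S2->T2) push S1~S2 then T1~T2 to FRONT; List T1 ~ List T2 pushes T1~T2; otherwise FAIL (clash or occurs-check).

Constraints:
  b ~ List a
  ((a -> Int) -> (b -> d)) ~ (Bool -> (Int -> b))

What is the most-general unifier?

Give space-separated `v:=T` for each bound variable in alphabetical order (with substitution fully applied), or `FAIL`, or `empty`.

step 1: unify b ~ List a  [subst: {-} | 1 pending]
  bind b := List a
step 2: unify ((a -> Int) -> (List a -> d)) ~ (Bool -> (Int -> List a))  [subst: {b:=List a} | 0 pending]
  -> decompose arrow: push (a -> Int)~Bool, (List a -> d)~(Int -> List a)
step 3: unify (a -> Int) ~ Bool  [subst: {b:=List a} | 1 pending]
  clash: (a -> Int) vs Bool

Answer: FAIL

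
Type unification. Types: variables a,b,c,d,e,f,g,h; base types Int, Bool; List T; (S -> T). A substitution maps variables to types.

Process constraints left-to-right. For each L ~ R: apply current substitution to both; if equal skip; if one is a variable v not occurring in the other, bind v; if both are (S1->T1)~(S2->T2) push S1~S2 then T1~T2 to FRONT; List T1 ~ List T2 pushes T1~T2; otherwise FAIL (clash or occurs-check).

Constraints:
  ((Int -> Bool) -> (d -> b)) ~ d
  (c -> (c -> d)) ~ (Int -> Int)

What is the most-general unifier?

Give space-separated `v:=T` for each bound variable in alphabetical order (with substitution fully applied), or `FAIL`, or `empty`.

Answer: FAIL

Derivation:
step 1: unify ((Int -> Bool) -> (d -> b)) ~ d  [subst: {-} | 1 pending]
  occurs-check fail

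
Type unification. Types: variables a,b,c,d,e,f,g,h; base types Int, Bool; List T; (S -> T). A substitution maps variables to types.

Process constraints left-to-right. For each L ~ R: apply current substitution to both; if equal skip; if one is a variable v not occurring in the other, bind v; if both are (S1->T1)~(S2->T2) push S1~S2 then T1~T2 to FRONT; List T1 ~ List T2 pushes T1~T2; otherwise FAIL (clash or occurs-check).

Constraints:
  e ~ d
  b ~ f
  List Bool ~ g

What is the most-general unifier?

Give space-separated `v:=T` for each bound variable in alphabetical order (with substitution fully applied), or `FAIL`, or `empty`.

step 1: unify e ~ d  [subst: {-} | 2 pending]
  bind e := d
step 2: unify b ~ f  [subst: {e:=d} | 1 pending]
  bind b := f
step 3: unify List Bool ~ g  [subst: {e:=d, b:=f} | 0 pending]
  bind g := List Bool

Answer: b:=f e:=d g:=List Bool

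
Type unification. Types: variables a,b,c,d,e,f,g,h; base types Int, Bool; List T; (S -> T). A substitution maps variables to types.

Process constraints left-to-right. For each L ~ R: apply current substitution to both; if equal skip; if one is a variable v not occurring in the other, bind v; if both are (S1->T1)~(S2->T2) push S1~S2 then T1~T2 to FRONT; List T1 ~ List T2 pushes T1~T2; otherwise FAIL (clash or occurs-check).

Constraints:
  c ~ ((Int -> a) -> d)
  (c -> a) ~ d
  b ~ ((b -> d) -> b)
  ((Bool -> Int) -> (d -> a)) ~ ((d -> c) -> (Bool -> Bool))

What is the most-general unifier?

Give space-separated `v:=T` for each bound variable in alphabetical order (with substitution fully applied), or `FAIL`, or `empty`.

step 1: unify c ~ ((Int -> a) -> d)  [subst: {-} | 3 pending]
  bind c := ((Int -> a) -> d)
step 2: unify (((Int -> a) -> d) -> a) ~ d  [subst: {c:=((Int -> a) -> d)} | 2 pending]
  occurs-check fail

Answer: FAIL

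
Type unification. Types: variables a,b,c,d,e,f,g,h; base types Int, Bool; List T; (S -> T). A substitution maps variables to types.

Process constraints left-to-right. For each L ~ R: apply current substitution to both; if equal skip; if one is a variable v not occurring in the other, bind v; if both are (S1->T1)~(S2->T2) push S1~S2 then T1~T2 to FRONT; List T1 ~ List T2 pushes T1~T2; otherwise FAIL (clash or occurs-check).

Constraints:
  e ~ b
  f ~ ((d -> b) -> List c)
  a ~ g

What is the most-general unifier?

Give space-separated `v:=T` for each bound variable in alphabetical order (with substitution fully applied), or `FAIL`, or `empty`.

step 1: unify e ~ b  [subst: {-} | 2 pending]
  bind e := b
step 2: unify f ~ ((d -> b) -> List c)  [subst: {e:=b} | 1 pending]
  bind f := ((d -> b) -> List c)
step 3: unify a ~ g  [subst: {e:=b, f:=((d -> b) -> List c)} | 0 pending]
  bind a := g

Answer: a:=g e:=b f:=((d -> b) -> List c)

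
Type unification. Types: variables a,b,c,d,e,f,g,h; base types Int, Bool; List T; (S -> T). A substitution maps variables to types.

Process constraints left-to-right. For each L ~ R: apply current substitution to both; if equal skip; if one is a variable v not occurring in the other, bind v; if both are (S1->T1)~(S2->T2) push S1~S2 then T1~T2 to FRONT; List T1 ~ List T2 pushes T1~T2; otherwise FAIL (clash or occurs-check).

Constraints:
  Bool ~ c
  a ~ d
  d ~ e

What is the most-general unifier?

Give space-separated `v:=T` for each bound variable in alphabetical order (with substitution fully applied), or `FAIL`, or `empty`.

Answer: a:=e c:=Bool d:=e

Derivation:
step 1: unify Bool ~ c  [subst: {-} | 2 pending]
  bind c := Bool
step 2: unify a ~ d  [subst: {c:=Bool} | 1 pending]
  bind a := d
step 3: unify d ~ e  [subst: {c:=Bool, a:=d} | 0 pending]
  bind d := e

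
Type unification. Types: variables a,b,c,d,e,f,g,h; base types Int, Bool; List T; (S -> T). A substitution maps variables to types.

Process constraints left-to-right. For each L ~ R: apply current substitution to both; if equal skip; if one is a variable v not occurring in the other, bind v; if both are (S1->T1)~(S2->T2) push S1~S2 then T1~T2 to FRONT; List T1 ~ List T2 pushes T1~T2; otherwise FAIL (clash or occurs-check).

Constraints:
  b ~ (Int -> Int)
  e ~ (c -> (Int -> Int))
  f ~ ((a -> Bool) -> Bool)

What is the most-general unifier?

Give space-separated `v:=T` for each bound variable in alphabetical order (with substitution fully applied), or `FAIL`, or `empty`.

step 1: unify b ~ (Int -> Int)  [subst: {-} | 2 pending]
  bind b := (Int -> Int)
step 2: unify e ~ (c -> (Int -> Int))  [subst: {b:=(Int -> Int)} | 1 pending]
  bind e := (c -> (Int -> Int))
step 3: unify f ~ ((a -> Bool) -> Bool)  [subst: {b:=(Int -> Int), e:=(c -> (Int -> Int))} | 0 pending]
  bind f := ((a -> Bool) -> Bool)

Answer: b:=(Int -> Int) e:=(c -> (Int -> Int)) f:=((a -> Bool) -> Bool)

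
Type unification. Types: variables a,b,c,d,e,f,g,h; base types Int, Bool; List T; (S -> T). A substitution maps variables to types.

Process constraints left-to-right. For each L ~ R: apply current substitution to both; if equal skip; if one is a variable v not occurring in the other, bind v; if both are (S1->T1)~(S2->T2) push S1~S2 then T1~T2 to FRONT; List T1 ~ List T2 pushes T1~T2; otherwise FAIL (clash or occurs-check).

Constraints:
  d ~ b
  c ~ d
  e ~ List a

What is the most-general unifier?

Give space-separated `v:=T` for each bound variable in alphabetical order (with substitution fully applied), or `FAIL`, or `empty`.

step 1: unify d ~ b  [subst: {-} | 2 pending]
  bind d := b
step 2: unify c ~ b  [subst: {d:=b} | 1 pending]
  bind c := b
step 3: unify e ~ List a  [subst: {d:=b, c:=b} | 0 pending]
  bind e := List a

Answer: c:=b d:=b e:=List a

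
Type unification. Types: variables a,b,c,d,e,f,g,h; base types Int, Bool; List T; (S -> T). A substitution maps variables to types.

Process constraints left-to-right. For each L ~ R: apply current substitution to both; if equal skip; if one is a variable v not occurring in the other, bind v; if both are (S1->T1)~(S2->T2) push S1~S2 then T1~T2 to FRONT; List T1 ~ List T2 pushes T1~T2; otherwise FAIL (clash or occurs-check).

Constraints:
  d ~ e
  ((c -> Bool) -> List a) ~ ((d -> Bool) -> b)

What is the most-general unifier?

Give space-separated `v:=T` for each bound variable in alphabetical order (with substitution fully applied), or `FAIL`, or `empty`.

step 1: unify d ~ e  [subst: {-} | 1 pending]
  bind d := e
step 2: unify ((c -> Bool) -> List a) ~ ((e -> Bool) -> b)  [subst: {d:=e} | 0 pending]
  -> decompose arrow: push (c -> Bool)~(e -> Bool), List a~b
step 3: unify (c -> Bool) ~ (e -> Bool)  [subst: {d:=e} | 1 pending]
  -> decompose arrow: push c~e, Bool~Bool
step 4: unify c ~ e  [subst: {d:=e} | 2 pending]
  bind c := e
step 5: unify Bool ~ Bool  [subst: {d:=e, c:=e} | 1 pending]
  -> identical, skip
step 6: unify List a ~ b  [subst: {d:=e, c:=e} | 0 pending]
  bind b := List a

Answer: b:=List a c:=e d:=e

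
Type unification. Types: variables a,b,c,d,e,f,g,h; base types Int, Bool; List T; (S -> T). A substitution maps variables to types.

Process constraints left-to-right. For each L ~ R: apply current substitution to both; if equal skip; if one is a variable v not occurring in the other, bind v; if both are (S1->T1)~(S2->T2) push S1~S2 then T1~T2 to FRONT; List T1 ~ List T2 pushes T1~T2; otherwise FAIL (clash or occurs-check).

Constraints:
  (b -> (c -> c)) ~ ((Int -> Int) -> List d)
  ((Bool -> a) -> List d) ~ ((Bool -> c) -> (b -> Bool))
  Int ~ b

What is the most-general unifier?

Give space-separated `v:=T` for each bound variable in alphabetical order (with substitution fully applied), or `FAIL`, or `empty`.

Answer: FAIL

Derivation:
step 1: unify (b -> (c -> c)) ~ ((Int -> Int) -> List d)  [subst: {-} | 2 pending]
  -> decompose arrow: push b~(Int -> Int), (c -> c)~List d
step 2: unify b ~ (Int -> Int)  [subst: {-} | 3 pending]
  bind b := (Int -> Int)
step 3: unify (c -> c) ~ List d  [subst: {b:=(Int -> Int)} | 2 pending]
  clash: (c -> c) vs List d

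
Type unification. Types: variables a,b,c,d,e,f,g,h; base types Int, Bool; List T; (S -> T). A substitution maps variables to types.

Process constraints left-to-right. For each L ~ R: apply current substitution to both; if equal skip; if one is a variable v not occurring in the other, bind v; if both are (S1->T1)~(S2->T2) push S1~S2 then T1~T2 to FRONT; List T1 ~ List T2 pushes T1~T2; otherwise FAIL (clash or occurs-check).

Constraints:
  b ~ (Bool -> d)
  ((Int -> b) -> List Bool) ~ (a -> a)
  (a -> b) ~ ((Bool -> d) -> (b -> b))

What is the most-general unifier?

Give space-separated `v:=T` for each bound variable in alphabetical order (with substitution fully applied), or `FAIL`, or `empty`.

Answer: FAIL

Derivation:
step 1: unify b ~ (Bool -> d)  [subst: {-} | 2 pending]
  bind b := (Bool -> d)
step 2: unify ((Int -> (Bool -> d)) -> List Bool) ~ (a -> a)  [subst: {b:=(Bool -> d)} | 1 pending]
  -> decompose arrow: push (Int -> (Bool -> d))~a, List Bool~a
step 3: unify (Int -> (Bool -> d)) ~ a  [subst: {b:=(Bool -> d)} | 2 pending]
  bind a := (Int -> (Bool -> d))
step 4: unify List Bool ~ (Int -> (Bool -> d))  [subst: {b:=(Bool -> d), a:=(Int -> (Bool -> d))} | 1 pending]
  clash: List Bool vs (Int -> (Bool -> d))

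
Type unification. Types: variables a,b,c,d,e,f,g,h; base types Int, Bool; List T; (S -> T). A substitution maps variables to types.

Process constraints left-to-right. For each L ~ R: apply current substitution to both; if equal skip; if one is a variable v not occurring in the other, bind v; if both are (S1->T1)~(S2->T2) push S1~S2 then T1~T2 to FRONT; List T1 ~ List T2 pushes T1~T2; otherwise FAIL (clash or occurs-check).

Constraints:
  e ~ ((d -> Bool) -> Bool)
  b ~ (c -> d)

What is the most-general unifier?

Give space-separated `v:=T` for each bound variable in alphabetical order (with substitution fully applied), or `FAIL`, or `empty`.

Answer: b:=(c -> d) e:=((d -> Bool) -> Bool)

Derivation:
step 1: unify e ~ ((d -> Bool) -> Bool)  [subst: {-} | 1 pending]
  bind e := ((d -> Bool) -> Bool)
step 2: unify b ~ (c -> d)  [subst: {e:=((d -> Bool) -> Bool)} | 0 pending]
  bind b := (c -> d)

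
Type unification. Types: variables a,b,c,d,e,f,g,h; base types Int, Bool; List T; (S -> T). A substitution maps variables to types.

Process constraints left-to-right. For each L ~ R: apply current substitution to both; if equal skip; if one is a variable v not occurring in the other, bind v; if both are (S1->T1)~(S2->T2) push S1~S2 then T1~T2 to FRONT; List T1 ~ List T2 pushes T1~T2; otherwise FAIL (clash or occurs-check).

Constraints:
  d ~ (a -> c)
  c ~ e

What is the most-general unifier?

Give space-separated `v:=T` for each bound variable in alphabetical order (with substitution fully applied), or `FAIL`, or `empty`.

step 1: unify d ~ (a -> c)  [subst: {-} | 1 pending]
  bind d := (a -> c)
step 2: unify c ~ e  [subst: {d:=(a -> c)} | 0 pending]
  bind c := e

Answer: c:=e d:=(a -> e)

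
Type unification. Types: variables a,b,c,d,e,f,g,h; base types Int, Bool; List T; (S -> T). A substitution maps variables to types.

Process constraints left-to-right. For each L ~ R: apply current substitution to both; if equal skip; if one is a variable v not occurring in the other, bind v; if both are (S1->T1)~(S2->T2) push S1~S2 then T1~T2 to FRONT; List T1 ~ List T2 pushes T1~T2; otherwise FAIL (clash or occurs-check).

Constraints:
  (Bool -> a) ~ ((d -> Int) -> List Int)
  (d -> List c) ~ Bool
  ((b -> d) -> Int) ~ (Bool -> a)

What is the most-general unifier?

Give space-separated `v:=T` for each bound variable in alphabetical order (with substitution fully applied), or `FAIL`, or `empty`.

Answer: FAIL

Derivation:
step 1: unify (Bool -> a) ~ ((d -> Int) -> List Int)  [subst: {-} | 2 pending]
  -> decompose arrow: push Bool~(d -> Int), a~List Int
step 2: unify Bool ~ (d -> Int)  [subst: {-} | 3 pending]
  clash: Bool vs (d -> Int)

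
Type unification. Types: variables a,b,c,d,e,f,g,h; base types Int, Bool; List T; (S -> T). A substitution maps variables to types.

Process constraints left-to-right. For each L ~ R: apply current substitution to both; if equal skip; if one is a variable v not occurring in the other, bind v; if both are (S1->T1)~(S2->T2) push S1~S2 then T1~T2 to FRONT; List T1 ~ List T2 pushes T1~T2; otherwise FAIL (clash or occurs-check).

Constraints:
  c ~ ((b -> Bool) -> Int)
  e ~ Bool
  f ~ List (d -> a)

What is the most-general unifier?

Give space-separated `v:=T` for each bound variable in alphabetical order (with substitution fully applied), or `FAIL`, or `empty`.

step 1: unify c ~ ((b -> Bool) -> Int)  [subst: {-} | 2 pending]
  bind c := ((b -> Bool) -> Int)
step 2: unify e ~ Bool  [subst: {c:=((b -> Bool) -> Int)} | 1 pending]
  bind e := Bool
step 3: unify f ~ List (d -> a)  [subst: {c:=((b -> Bool) -> Int), e:=Bool} | 0 pending]
  bind f := List (d -> a)

Answer: c:=((b -> Bool) -> Int) e:=Bool f:=List (d -> a)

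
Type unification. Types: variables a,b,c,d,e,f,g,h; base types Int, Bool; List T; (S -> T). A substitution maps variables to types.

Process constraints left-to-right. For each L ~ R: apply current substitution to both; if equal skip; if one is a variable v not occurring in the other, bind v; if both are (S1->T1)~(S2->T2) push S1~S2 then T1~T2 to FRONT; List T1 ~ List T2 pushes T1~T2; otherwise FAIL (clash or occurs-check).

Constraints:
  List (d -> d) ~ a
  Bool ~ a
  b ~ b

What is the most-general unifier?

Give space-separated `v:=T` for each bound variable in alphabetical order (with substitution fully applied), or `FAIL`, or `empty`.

Answer: FAIL

Derivation:
step 1: unify List (d -> d) ~ a  [subst: {-} | 2 pending]
  bind a := List (d -> d)
step 2: unify Bool ~ List (d -> d)  [subst: {a:=List (d -> d)} | 1 pending]
  clash: Bool vs List (d -> d)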